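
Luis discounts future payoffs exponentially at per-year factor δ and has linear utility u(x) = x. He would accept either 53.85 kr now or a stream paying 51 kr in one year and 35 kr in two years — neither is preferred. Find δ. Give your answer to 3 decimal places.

Present value of the stream is 51·δ + 35·δ². Indifference gives 51δ + 35δ² = 53.85.
That is, 35δ² + 51δ − 53.85 = 0, a quadratic in δ.
The positive root is δ = [−51 + √(51² + 4·35·53.85)] / (2·35) = (−51 + 100.698)/70 ≈ 0.710.

δ ≈ 0.710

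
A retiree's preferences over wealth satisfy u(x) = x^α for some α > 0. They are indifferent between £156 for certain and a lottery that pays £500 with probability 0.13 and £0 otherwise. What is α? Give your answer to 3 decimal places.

The lottery's expected utility is 0.13·u(500) + 0.87·u(0) = 0.13·500^α (since u(0) = 0 for α > 0).
Indifference: 156^α = 0.13·500^α, so (156/500)^α = 0.13.
Taking logs: α·ln(156/500) = ln(0.13), so α = -2.040221 / -1.164752 ≈ 1.752.

α ≈ 1.752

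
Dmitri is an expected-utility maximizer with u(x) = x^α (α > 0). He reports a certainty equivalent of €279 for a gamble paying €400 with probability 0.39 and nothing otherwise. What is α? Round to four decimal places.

α ≈ 2.6137

EU(lottery) = 0.39·400^α + 0.61·0 = 0.39·400^α.
Indifference: 279^α = 0.39·400^α, so (279/400)^α = 0.39.
α = ln(0.39) / ln(279/400) = -0.9416085/-0.3602528 ≈ 2.6137.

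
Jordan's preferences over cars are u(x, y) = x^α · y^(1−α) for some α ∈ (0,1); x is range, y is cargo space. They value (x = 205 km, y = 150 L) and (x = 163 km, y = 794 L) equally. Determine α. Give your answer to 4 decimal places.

α ≈ 0.8791

Indifference: 205^α · 150^(1−α) = 163^α · 794^(1−α).
Taking logs: α·ln 205 + (1−α)·ln 150 = α·ln 163 + (1−α)·ln 794, i.e. α·0.2292598 = (1−α)·1.6664482.
Thus α·(1.8957080) = 1.6664482, so α = 1.6664482/1.8957080 ≈ 0.8791.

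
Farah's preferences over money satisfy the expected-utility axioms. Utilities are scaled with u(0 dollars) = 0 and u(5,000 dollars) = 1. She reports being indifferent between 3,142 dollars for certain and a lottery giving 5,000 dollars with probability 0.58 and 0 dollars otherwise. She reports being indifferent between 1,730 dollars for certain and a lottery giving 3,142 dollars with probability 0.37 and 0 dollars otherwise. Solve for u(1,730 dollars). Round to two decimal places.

First, u(3,142 dollars) = 0.58·u(5,000 dollars) + 0.42·u(0 dollars) = 0.58.
Chaining: u(1,730 dollars) = 0.37·0.58 + 0.63·0.00 = 0.2146.

0.21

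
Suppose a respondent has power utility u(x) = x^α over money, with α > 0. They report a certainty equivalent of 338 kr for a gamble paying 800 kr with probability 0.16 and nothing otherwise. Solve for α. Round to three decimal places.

EU(lottery) = 0.16·800^α + 0.84·0 = 0.16·800^α.
Indifference: 338^α = 0.16·800^α, so (338/800)^α = 0.16.
Taking logs: α·ln(338/800) = ln(0.16), so α = -1.832581 / -0.861566 ≈ 2.127.

α ≈ 2.127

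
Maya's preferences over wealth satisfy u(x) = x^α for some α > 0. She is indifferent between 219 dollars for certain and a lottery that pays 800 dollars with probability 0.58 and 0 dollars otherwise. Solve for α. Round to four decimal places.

EU(lottery) = 0.58·800^α + 0.42·0 = 0.58·800^α.
Indifference: 219^α = 0.58·800^α, so (219/800)^α = 0.58.
α = ln(0.58) / ln(219/800) = -0.5447272/-1.2955400 ≈ 0.4205.

α ≈ 0.4205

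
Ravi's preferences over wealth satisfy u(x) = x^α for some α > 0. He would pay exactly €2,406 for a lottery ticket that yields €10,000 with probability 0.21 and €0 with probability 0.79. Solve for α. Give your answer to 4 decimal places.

α ≈ 1.0955

Since u(0) = 0, the lottery's EU is 0.21·10000^α.
Setting u(2406) equal to that: 2406^α = 0.21·10000^α ⇒ (2406/10000)^α = 0.21.
Taking logs: α·ln(2406/10000) = ln(0.21), so α = -1.5606477 / -1.4246195 ≈ 1.0955.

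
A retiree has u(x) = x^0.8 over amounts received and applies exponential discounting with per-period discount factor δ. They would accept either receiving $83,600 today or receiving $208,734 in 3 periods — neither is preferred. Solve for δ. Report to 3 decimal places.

Indifference means u(83600) = δ^3 · u(208734), so δ^3 = u(83600)/u(208734).
Since u(x) = x^0.8, δ^3 = (83600/208734)^0.8 = 0.40051^0.8 = 0.48094.
Hence δ = (0.48094)^(1/3) = 0.78348.

δ ≈ 0.783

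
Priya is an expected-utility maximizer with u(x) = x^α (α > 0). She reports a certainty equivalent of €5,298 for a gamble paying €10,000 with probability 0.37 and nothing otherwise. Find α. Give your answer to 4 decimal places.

α ≈ 1.5651

Since u(0) = 0, the lottery's EU is 0.37·10000^α.
Equating: 5298^α = 0.37·10000^α, i.e. 0.5298^α = 0.37.
α = ln(0.37) / ln(5298/10000) = -0.9942523/-0.6352557 ≈ 1.5651.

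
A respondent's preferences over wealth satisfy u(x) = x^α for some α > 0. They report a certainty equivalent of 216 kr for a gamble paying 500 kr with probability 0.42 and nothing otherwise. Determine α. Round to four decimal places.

EU(lottery) = 0.42·500^α + 0.58·0 = 0.42·500^α.
Setting u(216) equal to that: 216^α = 0.42·500^α ⇒ (216/500)^α = 0.42.
Take logs: α = ln 0.42 / ln(216/500) ≈ 1.033564.

α ≈ 1.0336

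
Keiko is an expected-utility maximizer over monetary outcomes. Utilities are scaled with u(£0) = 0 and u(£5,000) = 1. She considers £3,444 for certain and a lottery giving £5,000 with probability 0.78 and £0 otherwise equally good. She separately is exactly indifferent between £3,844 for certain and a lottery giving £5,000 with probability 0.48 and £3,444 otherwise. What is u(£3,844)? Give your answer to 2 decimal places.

0.89

First, u(£3,444) = 0.78·u(£5,000) + 0.22·u(£0) = 0.78.
Chaining: u(£3,844) = 0.48·1.00 + 0.52·0.78 = 0.8856.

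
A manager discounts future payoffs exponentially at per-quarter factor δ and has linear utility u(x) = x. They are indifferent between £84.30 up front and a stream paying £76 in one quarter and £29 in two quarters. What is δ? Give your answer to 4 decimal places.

The stream is worth 76δ + 29δ² today, so 76δ + 29δ² = 84.30.
That is, 29δ² + 76δ − 84.30 = 0, a quadratic in δ.
δ = (−76 + √(76² + 4·29·84.30)) / (2·29) = (−76 + √15554.80) / 58 ≈ 0.8400.

δ ≈ 0.8400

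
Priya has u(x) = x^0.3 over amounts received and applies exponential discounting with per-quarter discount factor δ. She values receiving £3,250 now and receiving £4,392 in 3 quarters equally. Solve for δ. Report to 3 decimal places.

Equating discounted utilities: u(3250) = δ^3·u(4392) ⇒ δ^3 = u(3250)/u(4392).
Since u(x) = x^0.3, δ^3 = (3250/4392)^0.3 = 0.73998^0.3 = 0.91362.
Hence δ = (0.91362)^(1/3) = 0.97034.

δ ≈ 0.970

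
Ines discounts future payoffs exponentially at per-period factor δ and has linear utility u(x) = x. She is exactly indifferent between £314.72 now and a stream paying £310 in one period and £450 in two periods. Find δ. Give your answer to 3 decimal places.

δ ≈ 0.560

Equating present values: 314.72 = 310δ + 450δ².
That is, 450δ² + 310δ − 314.72 = 0, a quadratic in δ.
δ = (−310 + √(310² + 4·450·314.72)) / (2·450) = (−310 + √662596.00) / 900 ≈ 0.560.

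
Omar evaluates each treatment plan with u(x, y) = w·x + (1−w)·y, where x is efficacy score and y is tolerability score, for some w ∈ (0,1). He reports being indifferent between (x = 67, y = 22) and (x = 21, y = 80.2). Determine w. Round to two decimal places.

w = 0.56

Indifference: w·67 + (1−w)·22 = w·21 + (1−w)·80.2.
Collecting terms: w·46 = (1−w)·58.2.
Hence w = 58.2/(46+58.2) = 58.2/104.2 = 0.56.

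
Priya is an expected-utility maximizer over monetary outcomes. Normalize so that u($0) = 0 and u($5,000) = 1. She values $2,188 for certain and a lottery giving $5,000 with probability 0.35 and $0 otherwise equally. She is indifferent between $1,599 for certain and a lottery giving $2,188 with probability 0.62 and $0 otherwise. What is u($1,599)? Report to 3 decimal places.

From the first indifference, u($2,188) = 0.35·u($5,000) + 0.65·u($0) = 0.35·1 + 0.65·0 = 0.35.
Then u($1,599) = 0.62·u($2,188) + 0.38·u($0) = 0.62·0.35 + 0.38·0.00 = 0.2170.

0.217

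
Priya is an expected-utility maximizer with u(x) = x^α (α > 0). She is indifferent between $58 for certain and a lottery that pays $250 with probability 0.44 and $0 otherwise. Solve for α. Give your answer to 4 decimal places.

α ≈ 0.5619

The lottery's expected utility is 0.44·u(250) + 0.56·u(0) = 0.44·250^α (since u(0) = 0 for α > 0).
Indifference: 58^α = 0.44·250^α, so (58/250)^α = 0.44.
Take logs: α = ln 0.44 / ln(58/250) ≈ 0.561924.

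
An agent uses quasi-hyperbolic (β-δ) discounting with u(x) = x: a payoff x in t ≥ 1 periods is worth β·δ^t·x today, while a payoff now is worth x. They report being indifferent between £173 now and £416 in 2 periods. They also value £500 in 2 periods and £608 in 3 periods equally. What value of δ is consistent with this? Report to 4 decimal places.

δ ≈ 0.8224

The second indifference involves only future payoffs, so β cancels: β·δ^2·500 = β·δ^3·608, giving δ = 500/608 = 0.82237.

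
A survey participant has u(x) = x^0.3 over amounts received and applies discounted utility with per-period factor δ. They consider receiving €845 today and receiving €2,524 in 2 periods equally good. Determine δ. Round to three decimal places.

δ ≈ 0.849

Equating discounted utilities: u(845) = δ^2·u(2524) ⇒ δ^2 = u(845)/u(2524).
With u(x) = x^0.3: δ^2 = 845^0.3/2524^0.3 = (845/2524)^0.3 = 0.72016.
Taking the square root: δ = 0.72016^(1/2) ≈ 0.849.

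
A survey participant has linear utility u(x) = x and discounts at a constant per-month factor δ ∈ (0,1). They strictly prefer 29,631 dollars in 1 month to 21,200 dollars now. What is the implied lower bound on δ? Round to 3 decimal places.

δ > 0.715

The preference means 21200 < δ·29631.
So δ > 21200/29631 = 0.71547.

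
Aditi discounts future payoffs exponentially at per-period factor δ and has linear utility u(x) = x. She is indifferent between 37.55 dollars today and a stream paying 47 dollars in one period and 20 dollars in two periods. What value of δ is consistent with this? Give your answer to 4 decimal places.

δ ≈ 0.6300

Present value of the stream is 47·δ + 20·δ². Indifference gives 47δ + 20δ² = 37.55.
Rearranged: 20δ² + 47δ − 37.55 = 0.
δ = (−47 + √(47² + 4·20·37.55)) / (2·20) = (−47 + √5213.00) / 40 ≈ 0.6300.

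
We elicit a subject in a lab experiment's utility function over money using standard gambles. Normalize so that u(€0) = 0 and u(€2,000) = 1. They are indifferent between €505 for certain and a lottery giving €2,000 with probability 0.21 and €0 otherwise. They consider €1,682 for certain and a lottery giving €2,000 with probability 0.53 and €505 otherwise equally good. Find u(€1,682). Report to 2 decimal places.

0.63

First, u(€505) = 0.21·u(€2,000) + 0.79·u(€0) = 0.21.
Then u(€1,682) = 0.53·u(€2,000) + 0.47·u(€505) = 0.53·1.00 + 0.47·0.21 = 0.6287.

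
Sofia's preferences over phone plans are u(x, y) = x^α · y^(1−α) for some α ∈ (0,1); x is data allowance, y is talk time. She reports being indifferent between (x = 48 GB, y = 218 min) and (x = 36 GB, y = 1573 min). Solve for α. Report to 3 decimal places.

α ≈ 0.873

Set the two utilities equal: 48^α·218^(1−α) = 36^α·1573^(1−α).
(48/36)^α = (1573/218)^(1−α); take logs: α·ln(48/36) = (1−α)·ln(1573/218), i.e. α·0.287682 = (1−α)·1.976245.
So α/(1−α) = (1.976245)/(0.287682) = 6.869547, and α = 6.869547/7.869547 ≈ 0.873.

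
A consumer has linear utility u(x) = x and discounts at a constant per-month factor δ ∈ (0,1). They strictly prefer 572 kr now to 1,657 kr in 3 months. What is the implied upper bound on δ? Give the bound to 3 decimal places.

δ < 0.701

The preference means 572 > δ^3·1657.
So δ^3 < 572/1657 = 0.34520; taking the cube root of both positive sides preserves the inequality.
δ < (572/1657)^(1/3) ≈ 0.701.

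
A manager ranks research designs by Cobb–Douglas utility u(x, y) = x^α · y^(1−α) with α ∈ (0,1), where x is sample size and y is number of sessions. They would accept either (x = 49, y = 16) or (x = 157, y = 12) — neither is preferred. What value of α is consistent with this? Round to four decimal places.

α ≈ 0.1981

Indifference: 49^α · 16^(1−α) = 157^α · 12^(1−α).
Taking logs: α·ln 49 + (1−α)·ln 16 = α·ln 157 + (1−α)·ln 12, i.e. α·-1.1644255 = (1−α)·-0.2876821.
With A = -1.1644255 and B = -0.2876821: α·A = (1−α)·B, so α = B/(A+B) = -0.2876821/-1.4521076 ≈ 0.1981.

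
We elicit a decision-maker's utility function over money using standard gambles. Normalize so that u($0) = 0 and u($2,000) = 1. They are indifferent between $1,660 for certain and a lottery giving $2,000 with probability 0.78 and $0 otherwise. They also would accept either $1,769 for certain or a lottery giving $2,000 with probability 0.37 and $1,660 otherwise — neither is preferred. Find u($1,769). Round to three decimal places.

0.861

First, u($1,660) = 0.78·u($2,000) + 0.22·u($0) = 0.78.
Then u($1,769) = 0.37·u($2,000) + 0.63·u($1,660) = 0.37·1.00 + 0.63·0.78 = 0.8614.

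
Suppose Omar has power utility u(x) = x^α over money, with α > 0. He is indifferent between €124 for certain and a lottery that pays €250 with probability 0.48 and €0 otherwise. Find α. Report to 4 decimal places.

EU(lottery) = 0.48·250^α + 0.52·0 = 0.48·250^α.
Setting u(124) equal to that: 124^α = 0.48·250^α ⇒ (124/250)^α = 0.48.
α = ln(0.48) / ln(124/250) = -0.7339692/-0.7011794 ≈ 1.0468.

α ≈ 1.0468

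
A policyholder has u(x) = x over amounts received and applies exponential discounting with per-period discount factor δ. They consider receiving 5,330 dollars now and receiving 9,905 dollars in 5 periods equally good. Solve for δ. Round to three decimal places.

Indifference means u(5330) = δ^5 · u(9905), so δ^5 = u(5330)/u(9905).
With u(x) = x: δ^5 = 5330/9905 = 0.53811.
Taking the 5th root: δ = 0.53811^(1/5) ≈ 0.883.

δ ≈ 0.883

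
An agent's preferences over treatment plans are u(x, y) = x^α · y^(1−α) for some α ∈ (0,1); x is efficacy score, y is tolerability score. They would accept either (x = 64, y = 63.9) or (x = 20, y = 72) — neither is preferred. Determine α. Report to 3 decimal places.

Indifference: 64^α · 63.9^(1−α) = 20^α · 72^(1−α).
Rearrange to (64/20)^α = (72/63.9)^(1−α) and take logs: α·1.163151 = (1−α)·0.119347.
With A = 1.163151 and B = 0.119347: α·A = (1−α)·B, so α = B/(A+B) = 0.119347/1.282498 ≈ 0.093.

α ≈ 0.093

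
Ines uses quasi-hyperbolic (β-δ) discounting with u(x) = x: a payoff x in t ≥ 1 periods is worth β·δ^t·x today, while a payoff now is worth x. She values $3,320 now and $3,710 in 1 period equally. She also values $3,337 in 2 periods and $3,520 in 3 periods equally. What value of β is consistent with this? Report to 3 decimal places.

The second indifference involves only future payoffs, so β cancels: β·δ^2·3337 = β·δ^3·3520, giving δ = 3337/3520 = 0.94801.
The first indifference: 3320 = β·δ·3710, so β = 3320/(δ·3710) = 3320/(0.94801·3710) ≈ 0.944.

β ≈ 0.944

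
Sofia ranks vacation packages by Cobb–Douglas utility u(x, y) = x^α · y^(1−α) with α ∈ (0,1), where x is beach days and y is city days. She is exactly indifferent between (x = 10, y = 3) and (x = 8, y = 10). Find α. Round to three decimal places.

Indifference: 10^α · 3^(1−α) = 8^α · 10^(1−α).
(10/8)^α = (10/3)^(1−α); take logs: α·ln(10/8) = (1−α)·ln(10/3), i.e. α·0.223144 = (1−α)·1.203973.
With A = 0.223144 and B = 1.203973: α·A = (1−α)·B, so α = B/(A+B) = 1.203973/1.427117 ≈ 0.844.

α ≈ 0.844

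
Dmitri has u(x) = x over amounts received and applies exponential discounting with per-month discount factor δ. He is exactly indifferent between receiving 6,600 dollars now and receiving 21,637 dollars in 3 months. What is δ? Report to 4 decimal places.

Indifference means u(6600) = δ^3 · u(21637), so δ^3 = u(6600)/u(21637).
With u(x) = x: δ^3 = 6600/21637 = 0.30503.
Hence δ = (0.30503)^(1/3) = 0.673156.

δ ≈ 0.6732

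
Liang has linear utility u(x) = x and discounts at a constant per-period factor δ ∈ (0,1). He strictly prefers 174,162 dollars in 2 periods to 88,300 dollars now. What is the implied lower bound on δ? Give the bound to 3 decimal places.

δ > 0.712

The preference means 88300 < δ^2·174162.
Dividing by 174162: δ^2 > 0.50700. Both sides are positive, so the square root keeps the direction.
δ > 0.50700^(1/2) = 0.712.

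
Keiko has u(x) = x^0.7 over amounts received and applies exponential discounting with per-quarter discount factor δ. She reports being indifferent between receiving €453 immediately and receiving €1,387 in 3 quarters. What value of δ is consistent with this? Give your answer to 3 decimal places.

The payoff in 3 quarters is discounted by δ^3, so u(453) = δ^3·u(1387) and δ^3 = u(453)/u(1387).
Since u(x) = x^0.7, δ^3 = (453/1387)^0.7 = 0.32660^0.7 = 0.45689.
So δ = 0.45689^(1/3) ≈ 0.770.

δ ≈ 0.770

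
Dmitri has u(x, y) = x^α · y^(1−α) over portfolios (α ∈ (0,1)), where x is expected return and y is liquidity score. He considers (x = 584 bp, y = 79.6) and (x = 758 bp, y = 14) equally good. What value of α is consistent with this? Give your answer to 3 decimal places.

α ≈ 0.870

Set the two utilities equal: 584^α·79.6^(1−α) = 758^α·14^(1−α).
(584/758)^α = (14/79.6)^(1−α); take logs: α·ln(584/758) = (1−α)·ln(14/79.6), i.e. α·-0.260782 = (1−α)·-1.737957.
With A = -0.260782 and B = -1.737957: α·A = (1−α)·B, so α = B/(A+B) = -1.737957/-1.998739 ≈ 0.870.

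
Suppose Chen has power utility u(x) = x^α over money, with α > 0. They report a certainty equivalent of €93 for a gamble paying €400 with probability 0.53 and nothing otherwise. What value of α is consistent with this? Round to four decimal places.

EU(lottery) = 0.53·400^α + 0.47·0 = 0.53·400^α.
Indifference: 93^α = 0.53·400^α, so (93/400)^α = 0.53.
Take logs: α = ln 0.53 / ln(93/400) ≈ 0.435186.

α ≈ 0.4352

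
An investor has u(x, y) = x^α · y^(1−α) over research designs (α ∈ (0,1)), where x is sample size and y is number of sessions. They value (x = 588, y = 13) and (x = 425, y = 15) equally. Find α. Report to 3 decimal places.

Indifference: 588^α · 13^(1−α) = 425^α · 15^(1−α).
(588/425)^α = (15/13)^(1−α); take logs: α·ln(588/425) = (1−α)·ln(15/13), i.e. α·0.324638 = (1−α)·0.143101.
So α/(1−α) = (0.143101)/(0.324638) = 0.440802, and α = 0.440802/1.440802 ≈ 0.306.

α ≈ 0.306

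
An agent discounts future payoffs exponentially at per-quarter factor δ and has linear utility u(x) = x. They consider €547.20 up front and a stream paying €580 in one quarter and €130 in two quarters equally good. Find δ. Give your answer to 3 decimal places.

Equating present values: 547.20 = 580δ + 130δ².
That is, 130δ² + 580δ − 547.20 = 0, a quadratic in δ.
δ = (−580 + √(580² + 4·130·547.20)) / (2·130) = (−580 + √620944.00) / 260 ≈ 0.800.

δ ≈ 0.800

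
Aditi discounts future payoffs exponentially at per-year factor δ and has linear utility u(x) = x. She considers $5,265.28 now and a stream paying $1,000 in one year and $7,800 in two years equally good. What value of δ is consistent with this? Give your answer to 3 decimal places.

δ ≈ 0.760

Present value of the stream is 1000·δ + 7800·δ². Indifference gives 1000δ + 7800δ² = 5265.28.
So 7800δ² + 1000δ − 5265.28 = 0.
δ = (−1000 + √(1000² + 4·7800·5265.28)) / (2·7800) = (−1000 + √165276736.00) / 15600 ≈ 0.760.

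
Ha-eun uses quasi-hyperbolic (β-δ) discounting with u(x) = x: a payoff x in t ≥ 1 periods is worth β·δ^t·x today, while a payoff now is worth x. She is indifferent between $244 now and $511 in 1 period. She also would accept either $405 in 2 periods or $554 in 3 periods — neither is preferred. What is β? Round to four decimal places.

From the later pair, β·δ^2·405 = β·δ^3·554; dividing through, δ = 405/554 = 0.73105.
Now use the now-vs-future pair: 244 = β·δ·511 gives β = 244/(0.73105·511) ≈ 0.6532.

β ≈ 0.6532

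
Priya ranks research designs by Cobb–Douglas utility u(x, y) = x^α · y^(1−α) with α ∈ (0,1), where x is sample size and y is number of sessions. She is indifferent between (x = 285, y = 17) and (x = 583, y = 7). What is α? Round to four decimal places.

Set the two utilities equal: 285^α·17^(1−α) = 583^α·7^(1−α).
Taking logs: α·ln 285 + (1−α)·ln 17 = α·ln 583 + (1−α)·ln 7, i.e. α·-0.7156980 = (1−α)·-0.8873032.
So α/(1−α) = (-0.8873032)/(-0.7156980) = 1.2397732, and α = 1.2397732/2.2397732 ≈ 0.5535.

α ≈ 0.5535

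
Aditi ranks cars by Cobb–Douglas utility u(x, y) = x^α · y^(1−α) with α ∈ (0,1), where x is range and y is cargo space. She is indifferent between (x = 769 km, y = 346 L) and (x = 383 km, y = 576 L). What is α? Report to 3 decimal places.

α ≈ 0.422

The Cobb–Douglas utilities coincide, so 769^α·346^(1−α) = 383^α·576^(1−α).
(769/383)^α = (576/346)^(1−α); take logs: α·ln(769/383) = (1−α)·ln(576/346), i.e. α·0.697056 = (1−α)·0.509669.
With A = 0.697056 and B = 0.509669: α·A = (1−α)·B, so α = B/(A+B) = 0.509669/1.206725 ≈ 0.422.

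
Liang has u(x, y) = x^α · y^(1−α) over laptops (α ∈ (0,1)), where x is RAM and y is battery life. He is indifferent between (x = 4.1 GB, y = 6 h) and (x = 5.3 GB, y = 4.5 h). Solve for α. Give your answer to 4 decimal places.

α ≈ 0.5284

The Cobb–Douglas utilities coincide, so 4.1^α·6^(1−α) = 5.3^α·4.5^(1−α).
Taking logs: α·ln 4.1 + (1−α)·ln 6 = α·ln 5.3 + (1−α)·ln 4.5, i.e. α·-0.2567198 = (1−α)·-0.2876821.
Thus α·(-0.5444019) = -0.2876821, so α = -0.2876821/-0.5444019 ≈ 0.5284.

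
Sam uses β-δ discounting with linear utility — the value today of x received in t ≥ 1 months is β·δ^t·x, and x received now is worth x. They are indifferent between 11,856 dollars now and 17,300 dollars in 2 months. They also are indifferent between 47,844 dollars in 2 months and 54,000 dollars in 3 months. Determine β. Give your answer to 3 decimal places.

β ≈ 0.873

The second indifference involves only future payoffs, so β cancels: β·δ^2·47844 = β·δ^3·54000, giving δ = 47844/54000 = 0.88600.
Substituting δ into 11856 = β·δ^2·17300: β = 11856/(13580.431) ≈ 0.873.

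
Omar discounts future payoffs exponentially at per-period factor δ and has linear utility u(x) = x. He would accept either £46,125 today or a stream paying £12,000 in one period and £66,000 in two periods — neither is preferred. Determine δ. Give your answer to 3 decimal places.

The stream is worth 12000δ + 66000δ² today, so 12000δ + 66000δ² = 46125.
Rearranged: 66000δ² + 12000δ − 46125 = 0.
By the quadratic formula (taking the positive root), δ = (−12000 + √12321000000.00) / 132000 ≈ 0.750.

δ ≈ 0.750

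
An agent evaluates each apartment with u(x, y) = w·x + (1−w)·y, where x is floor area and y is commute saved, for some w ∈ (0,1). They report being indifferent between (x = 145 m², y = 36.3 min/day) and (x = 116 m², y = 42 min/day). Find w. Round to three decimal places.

Indifference: w·145 + (1−w)·36.3 = w·116 + (1−w)·42.
Rearranging, 29·w − 5.7·(1−w) = 0.
Hence w = 5.7/(29+5.7) = 5.7/34.7 = 0.164.

w = 0.164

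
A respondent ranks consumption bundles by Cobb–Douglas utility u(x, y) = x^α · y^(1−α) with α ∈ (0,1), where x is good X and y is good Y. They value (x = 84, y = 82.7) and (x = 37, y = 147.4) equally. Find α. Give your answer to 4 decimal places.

The Cobb–Douglas utilities coincide, so 84^α·82.7^(1−α) = 37^α·147.4^(1−α).
(84/37)^α = (147.4/82.7)^(1−α); take logs: α·ln(84/37) = (1−α)·ln(147.4/82.7), i.e. α·0.8198989 = (1−α)·0.5779304.
With A = 0.8198989 and B = 0.5779304: α·A = (1−α)·B, so α = B/(A+B) = 0.5779304/1.3978293 ≈ 0.4134.

α ≈ 0.4134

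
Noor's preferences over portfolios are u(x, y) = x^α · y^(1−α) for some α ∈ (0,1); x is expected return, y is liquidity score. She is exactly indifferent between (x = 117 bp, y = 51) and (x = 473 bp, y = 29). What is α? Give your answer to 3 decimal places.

The Cobb–Douglas utilities coincide, so 117^α·51^(1−α) = 473^α·29^(1−α).
Rearrange to (117/473)^α = (29/51)^(1−α) and take logs: α·-1.396921 = (1−α)·-0.564530.
Thus α·(-1.961451) = -0.564530, so α = -0.564530/-1.961451 ≈ 0.288.

α ≈ 0.288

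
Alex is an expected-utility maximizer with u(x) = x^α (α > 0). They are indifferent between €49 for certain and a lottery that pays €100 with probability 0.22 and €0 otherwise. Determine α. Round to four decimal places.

EU(lottery) = 0.22·100^α + 0.78·0 = 0.22·100^α.
Equating: 49^α = 0.22·100^α, i.e. 0.4900^α = 0.22.
Taking logs: α·ln(49/100) = ln(0.22), so α = -1.5141277 / -0.7133499 ≈ 2.1226.

α ≈ 2.1226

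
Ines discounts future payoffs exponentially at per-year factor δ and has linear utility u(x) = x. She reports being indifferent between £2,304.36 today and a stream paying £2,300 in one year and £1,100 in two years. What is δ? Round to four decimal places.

δ ≈ 0.7400

The stream is worth 2300δ + 1100δ² today, so 2300δ + 1100δ² = 2304.36.
That is, 1100δ² + 2300δ − 2304.36 = 0, a quadratic in δ.
δ = (−2300 + √(2300² + 4·1100·2304.36)) / (2·1100) = (−2300 + √15429184.00) / 2200 ≈ 0.7400.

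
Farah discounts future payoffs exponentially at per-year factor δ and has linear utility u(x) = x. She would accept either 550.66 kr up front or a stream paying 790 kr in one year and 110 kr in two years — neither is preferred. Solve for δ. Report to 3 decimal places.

δ ≈ 0.640

The stream is worth 790δ + 110δ² today, so 790δ + 110δ² = 550.66.
That is, 110δ² + 790δ − 550.66 = 0, a quadratic in δ.
The positive root is δ = [−790 + √(790² + 4·110·550.66)] / (2·110) = (−790 + 930.801)/220 ≈ 0.640.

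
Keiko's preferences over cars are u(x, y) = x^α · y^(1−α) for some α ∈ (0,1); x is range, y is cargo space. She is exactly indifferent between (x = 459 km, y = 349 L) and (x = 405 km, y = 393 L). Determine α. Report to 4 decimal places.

The Cobb–Douglas utilities coincide, so 459^α·349^(1−α) = 405^α·393^(1−α).
Taking logs: α·ln 459 + (1−α)·ln 349 = α·ln 405 + (1−α)·ln 393, i.e. α·0.1251631 = (1−α)·0.1187377.
Thus α·(0.2439008) = 0.1187377, so α = 0.1187377/0.2439008 ≈ 0.4868.

α ≈ 0.4868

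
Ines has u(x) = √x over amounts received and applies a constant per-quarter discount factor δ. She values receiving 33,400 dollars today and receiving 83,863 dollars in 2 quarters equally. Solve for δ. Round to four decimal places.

The payoff in 2 quarters is discounted by δ^2, so u(33400) = δ^2·u(83863) and δ^2 = u(33400)/u(83863).
Since u(x) = √x, δ^2 = √(33400/83863) = 0.63109.
So δ = 0.63109^(1/2) ≈ 0.7944.

δ ≈ 0.7944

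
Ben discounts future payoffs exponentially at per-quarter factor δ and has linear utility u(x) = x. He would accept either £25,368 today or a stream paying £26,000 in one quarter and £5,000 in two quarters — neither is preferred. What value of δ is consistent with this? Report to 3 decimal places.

δ ≈ 0.840

Present value of the stream is 26000·δ + 5000·δ². Indifference gives 26000δ + 5000δ² = 25368.
So 5000δ² + 26000δ − 25368 = 0.
δ = (−26000 + √(26000² + 4·5000·25368)) / (2·5000) = (−26000 + √1183360000.00) / 10000 ≈ 0.840.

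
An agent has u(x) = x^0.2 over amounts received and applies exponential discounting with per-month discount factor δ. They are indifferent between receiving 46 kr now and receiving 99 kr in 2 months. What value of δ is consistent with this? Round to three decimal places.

Indifference means u(46) = δ^2 · u(99), so δ^2 = u(46)/u(99).
With u(x) = x^0.2: δ^2 = 46^0.2/99^0.2 = (46/99)^0.2 = 0.85788.
Hence δ = (0.85788)^(1/2) = 0.92622.

δ ≈ 0.926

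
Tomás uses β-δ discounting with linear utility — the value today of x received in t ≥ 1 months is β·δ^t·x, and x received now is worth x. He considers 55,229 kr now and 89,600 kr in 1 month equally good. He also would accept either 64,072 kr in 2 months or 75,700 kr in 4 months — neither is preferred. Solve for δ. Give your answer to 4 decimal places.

Both payoffs in the second observation are in the future, so β drops out: δ^2·64072 = δ^4·75700 ⇒ δ^2 = 64072/75700 = 0.84639, so δ = 0.92000.

δ ≈ 0.9200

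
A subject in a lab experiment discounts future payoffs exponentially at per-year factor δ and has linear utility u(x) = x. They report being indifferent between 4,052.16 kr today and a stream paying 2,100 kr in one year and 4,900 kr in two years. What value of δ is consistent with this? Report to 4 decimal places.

Present value of the stream is 2100·δ + 4900·δ². Indifference gives 2100δ + 4900δ² = 4052.16.
So 4900δ² + 2100δ − 4052.16 = 0.
The positive root is δ = [−2100 + √(2100² + 4·4900·4052.16)] / (2·4900) = (−2100 + 9156.000)/9800 ≈ 0.7200.

δ ≈ 0.7200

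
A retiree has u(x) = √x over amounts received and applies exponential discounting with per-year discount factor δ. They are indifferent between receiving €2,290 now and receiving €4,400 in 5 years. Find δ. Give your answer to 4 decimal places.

Indifference means u(2290) = δ^5 · u(4400), so δ^5 = u(2290)/u(4400).
Since u(x) = √x, δ^5 = √(2290/4400) = 0.72143.
So δ = 0.72143^(1/5) ≈ 0.9368.

δ ≈ 0.9368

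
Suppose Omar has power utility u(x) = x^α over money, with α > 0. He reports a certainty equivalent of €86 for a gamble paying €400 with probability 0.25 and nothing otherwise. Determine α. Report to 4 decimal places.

The lottery's expected utility is 0.25·u(400) + 0.75·u(0) = 0.25·400^α (since u(0) = 0 for α > 0).
Setting u(86) equal to that: 86^α = 0.25·400^α ⇒ (86/400)^α = 0.25.
α = ln(0.25) / ln(86/400) = -1.3862944/-1.5371173 ≈ 0.9019.

α ≈ 0.9019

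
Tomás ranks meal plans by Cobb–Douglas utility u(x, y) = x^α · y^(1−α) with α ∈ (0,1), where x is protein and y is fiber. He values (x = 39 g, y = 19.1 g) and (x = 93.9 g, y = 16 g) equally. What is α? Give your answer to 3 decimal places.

α ≈ 0.168

The Cobb–Douglas utilities coincide, so 39^α·19.1^(1−α) = 93.9^α·16^(1−α).
Taking logs: α·ln 39 + (1−α)·ln 19.1 = α·ln 93.9 + (1−α)·ln 16, i.e. α·-0.878669 = (1−α)·-0.177100.
Thus α·(-1.055769) = -0.177100, so α = -0.177100/-1.055769 ≈ 0.168.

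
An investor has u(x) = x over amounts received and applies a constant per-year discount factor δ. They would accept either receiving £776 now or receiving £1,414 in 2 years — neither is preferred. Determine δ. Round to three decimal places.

Indifference means u(776) = δ^2 · u(1414), so δ^2 = u(776)/u(1414).
With u(x) = x: δ^2 = 776/1414 = 0.54880.
So δ = 0.54880^(1/2) ≈ 0.741.

δ ≈ 0.741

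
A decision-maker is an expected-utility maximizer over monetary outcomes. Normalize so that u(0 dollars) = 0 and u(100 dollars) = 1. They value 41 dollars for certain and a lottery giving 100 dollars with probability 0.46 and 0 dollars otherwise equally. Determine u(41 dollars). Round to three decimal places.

u(41 dollars) equals the lottery's expected utility: 0.46·1 + 0.54·0 = 0.46.

0.460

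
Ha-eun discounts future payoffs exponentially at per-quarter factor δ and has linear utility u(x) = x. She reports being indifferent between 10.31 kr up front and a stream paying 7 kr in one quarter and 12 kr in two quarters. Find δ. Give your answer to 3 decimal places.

δ ≈ 0.680

The stream is worth 7δ + 12δ² today, so 7δ + 12δ² = 10.31.
That is, 12δ² + 7δ − 10.31 = 0, a quadratic in δ.
By the quadratic formula (taking the positive root), δ = (−7 + √543.88) / 24 ≈ 0.680.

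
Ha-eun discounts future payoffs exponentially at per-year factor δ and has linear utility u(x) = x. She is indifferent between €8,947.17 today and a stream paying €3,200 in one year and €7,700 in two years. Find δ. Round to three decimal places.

δ ≈ 0.890

Equating present values: 8947.17 = 3200δ + 7700δ².
That is, 7700δ² + 3200δ − 8947.17 = 0, a quadratic in δ.
By the quadratic formula (taking the positive root), δ = (−3200 + √285812836.00) / 15400 ≈ 0.890.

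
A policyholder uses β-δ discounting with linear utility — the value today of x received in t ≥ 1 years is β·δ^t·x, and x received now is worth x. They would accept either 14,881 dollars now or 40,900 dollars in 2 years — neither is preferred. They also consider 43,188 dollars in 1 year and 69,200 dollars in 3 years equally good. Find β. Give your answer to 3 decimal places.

β ≈ 0.583

The second indifference involves only future payoffs, so β cancels: β·δ^1·43188 = β·δ^3·69200, giving δ^2 = 43188/69200 = 0.62410, so δ = 0.79000.
Now use the now-vs-future pair: 14881 = β·δ^2·40900 gives β = 14881/(0.62410·40900) ≈ 0.583.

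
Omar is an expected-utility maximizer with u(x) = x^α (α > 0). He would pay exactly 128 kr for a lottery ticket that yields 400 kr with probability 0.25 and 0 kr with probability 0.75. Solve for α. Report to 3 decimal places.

EU(lottery) = 0.25·400^α + 0.75·0 = 0.25·400^α.
Setting u(128) equal to that: 128^α = 0.25·400^α ⇒ (128/400)^α = 0.25.
α = ln(0.25) / ln(128/400) = -1.386294/-1.139434 ≈ 1.217.

α ≈ 1.217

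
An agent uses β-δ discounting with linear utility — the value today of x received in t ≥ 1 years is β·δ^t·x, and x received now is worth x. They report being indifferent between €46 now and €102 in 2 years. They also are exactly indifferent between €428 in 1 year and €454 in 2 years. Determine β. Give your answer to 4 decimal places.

β ≈ 0.5074

From the later pair, β·δ^1·428 = β·δ^2·454; dividing through, δ = 428/454 = 0.94273.
The first indifference: 46 = β·δ^2·102, so β = 46/(δ^2·102) = 46/(0.88874·102) ≈ 0.5074.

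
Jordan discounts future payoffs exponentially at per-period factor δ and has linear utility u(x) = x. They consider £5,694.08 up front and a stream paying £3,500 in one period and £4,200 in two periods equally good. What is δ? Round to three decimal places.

δ ≈ 0.820

Present value of the stream is 3500·δ + 4200·δ². Indifference gives 3500δ + 4200δ² = 5694.08.
So 4200δ² + 3500δ − 5694.08 = 0.
By the quadratic formula (taking the positive root), δ = (−3500 + √107910544.00) / 8400 ≈ 0.820.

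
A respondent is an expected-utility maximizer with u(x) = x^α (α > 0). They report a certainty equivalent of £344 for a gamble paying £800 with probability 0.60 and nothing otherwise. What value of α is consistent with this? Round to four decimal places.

α ≈ 0.6053

The lottery's expected utility is 0.60·u(800) + 0.40·u(0) = 0.60·800^α (since u(0) = 0 for α > 0).
Setting u(344) equal to that: 344^α = 0.60·800^α ⇒ (344/800)^α = 0.60.
Take logs: α = ln 0.60 / ln(344/800) ≈ 0.605265.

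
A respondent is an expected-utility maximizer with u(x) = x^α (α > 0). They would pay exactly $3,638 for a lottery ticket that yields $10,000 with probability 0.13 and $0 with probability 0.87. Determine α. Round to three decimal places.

α ≈ 2.018

The lottery's expected utility is 0.13·u(10000) + 0.87·u(0) = 0.13·10000^α (since u(0) = 0 for α > 0).
Equating: 3638^α = 0.13·10000^α, i.e. 0.3638^α = 0.13.
Take logs: α = ln 0.13 / ln(3638/10000) ≈ 2.01772.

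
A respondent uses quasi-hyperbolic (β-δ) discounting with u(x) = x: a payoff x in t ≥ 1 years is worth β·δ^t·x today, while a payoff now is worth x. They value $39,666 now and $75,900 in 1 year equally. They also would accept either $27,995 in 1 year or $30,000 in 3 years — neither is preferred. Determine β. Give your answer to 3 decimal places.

The second indifference involves only future payoffs, so β cancels: β·δ^1·27995 = β·δ^3·30000, giving δ^2 = 27995/30000 = 0.93317, so δ = 0.96601.
The first indifference: 39666 = β·δ·75900, so β = 39666/(δ·75900) = 39666/(0.96601·75900) ≈ 0.541.

β ≈ 0.541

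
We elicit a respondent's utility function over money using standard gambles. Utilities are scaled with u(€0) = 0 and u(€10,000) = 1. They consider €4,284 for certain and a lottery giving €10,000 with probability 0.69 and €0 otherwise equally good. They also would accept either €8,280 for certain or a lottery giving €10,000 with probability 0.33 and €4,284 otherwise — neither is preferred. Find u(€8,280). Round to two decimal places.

0.79

The first gamble pins u(€4,284): it must equal 0.69·1 + 0.31·0 = 0.69.
The second indifference gives u(€8,280) = 0.33·u(€10,000) + 0.67·u(€4,284) = 0.33·1.00 + 0.67·0.69 = 0.7923.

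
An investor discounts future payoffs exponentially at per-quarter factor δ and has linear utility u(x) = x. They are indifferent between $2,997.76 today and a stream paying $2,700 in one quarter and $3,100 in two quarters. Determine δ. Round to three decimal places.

δ ≈ 0.640

Present value of the stream is 2700·δ + 3100·δ². Indifference gives 2700δ + 3100δ² = 2997.76.
So 3100δ² + 2700δ − 2997.76 = 0.
By the quadratic formula (taking the positive root), δ = (−2700 + √44462224.00) / 6200 ≈ 0.640.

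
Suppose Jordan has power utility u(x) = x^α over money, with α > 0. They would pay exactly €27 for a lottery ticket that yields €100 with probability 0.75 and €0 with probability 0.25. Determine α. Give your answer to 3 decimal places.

α ≈ 0.220

EU(lottery) = 0.75·100^α + 0.25·0 = 0.75·100^α.
Indifference: 27^α = 0.75·100^α, so (27/100)^α = 0.75.
α = ln(0.75) / ln(27/100) = -0.287682/-1.309333 ≈ 0.220.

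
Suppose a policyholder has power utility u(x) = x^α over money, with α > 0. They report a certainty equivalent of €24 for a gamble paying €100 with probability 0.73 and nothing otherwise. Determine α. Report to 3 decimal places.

α ≈ 0.221

The lottery's expected utility is 0.73·u(100) + 0.27·u(0) = 0.73·100^α (since u(0) = 0 for α > 0).
Indifference: 24^α = 0.73·100^α, so (24/100)^α = 0.73.
Take logs: α = ln 0.73 / ln(24/100) ≈ 0.22052.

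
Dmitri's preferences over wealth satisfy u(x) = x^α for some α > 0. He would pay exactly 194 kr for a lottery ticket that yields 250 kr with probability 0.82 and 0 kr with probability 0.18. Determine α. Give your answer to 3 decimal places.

α ≈ 0.783

EU(lottery) = 0.82·250^α + 0.18·0 = 0.82·250^α.
Indifference: 194^α = 0.82·250^α, so (194/250)^α = 0.82.
Taking logs: α·ln(194/250) = ln(0.82), so α = -0.198451 / -0.253603 ≈ 0.783.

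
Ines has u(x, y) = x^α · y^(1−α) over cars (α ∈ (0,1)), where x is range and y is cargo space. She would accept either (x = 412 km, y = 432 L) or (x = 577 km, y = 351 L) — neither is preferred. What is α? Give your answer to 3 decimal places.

α ≈ 0.381

Indifference: 412^α · 432^(1−α) = 577^α · 351^(1−α).
Rearrange to (412/577)^α = (351/432)^(1−α) and take logs: α·-0.336819 = (1−α)·-0.207639.
With A = -0.336819 and B = -0.207639: α·A = (1−α)·B, so α = B/(A+B) = -0.207639/-0.544458 ≈ 0.381.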